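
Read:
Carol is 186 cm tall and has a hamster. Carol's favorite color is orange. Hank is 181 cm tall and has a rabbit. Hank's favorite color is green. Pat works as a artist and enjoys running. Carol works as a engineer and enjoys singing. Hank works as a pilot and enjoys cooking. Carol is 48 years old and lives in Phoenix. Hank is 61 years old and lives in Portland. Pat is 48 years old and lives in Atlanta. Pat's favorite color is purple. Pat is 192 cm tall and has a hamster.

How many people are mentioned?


People: Hank, Carol, Pat. Count = 3

3


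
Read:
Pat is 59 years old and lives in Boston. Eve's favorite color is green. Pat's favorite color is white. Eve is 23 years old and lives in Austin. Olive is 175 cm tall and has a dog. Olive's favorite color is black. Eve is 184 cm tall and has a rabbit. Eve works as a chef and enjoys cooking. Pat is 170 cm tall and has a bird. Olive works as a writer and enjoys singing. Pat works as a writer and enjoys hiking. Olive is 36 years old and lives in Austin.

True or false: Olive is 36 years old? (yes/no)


Olive is actually 36. yes

yes


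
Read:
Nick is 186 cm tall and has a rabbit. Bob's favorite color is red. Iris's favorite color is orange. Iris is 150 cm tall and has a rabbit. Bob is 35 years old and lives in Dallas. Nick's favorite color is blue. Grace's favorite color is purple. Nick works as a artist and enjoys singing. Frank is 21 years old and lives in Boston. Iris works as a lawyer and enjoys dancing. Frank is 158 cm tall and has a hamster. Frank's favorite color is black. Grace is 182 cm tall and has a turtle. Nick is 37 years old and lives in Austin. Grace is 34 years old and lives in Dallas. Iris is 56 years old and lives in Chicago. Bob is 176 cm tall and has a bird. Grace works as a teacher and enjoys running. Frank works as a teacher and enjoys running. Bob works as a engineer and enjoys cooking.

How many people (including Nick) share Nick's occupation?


Nick is a artist. Count = 1

1


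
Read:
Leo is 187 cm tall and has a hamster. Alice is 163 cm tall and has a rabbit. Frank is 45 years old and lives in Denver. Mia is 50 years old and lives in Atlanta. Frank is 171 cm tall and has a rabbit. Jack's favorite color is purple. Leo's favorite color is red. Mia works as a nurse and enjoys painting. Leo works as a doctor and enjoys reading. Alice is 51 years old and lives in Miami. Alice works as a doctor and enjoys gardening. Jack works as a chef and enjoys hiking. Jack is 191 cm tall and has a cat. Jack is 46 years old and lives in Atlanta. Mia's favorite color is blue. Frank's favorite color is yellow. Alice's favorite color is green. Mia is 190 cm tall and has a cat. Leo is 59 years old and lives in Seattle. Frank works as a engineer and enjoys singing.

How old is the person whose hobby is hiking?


Person with hobby=hiking is Jack, age 46

46


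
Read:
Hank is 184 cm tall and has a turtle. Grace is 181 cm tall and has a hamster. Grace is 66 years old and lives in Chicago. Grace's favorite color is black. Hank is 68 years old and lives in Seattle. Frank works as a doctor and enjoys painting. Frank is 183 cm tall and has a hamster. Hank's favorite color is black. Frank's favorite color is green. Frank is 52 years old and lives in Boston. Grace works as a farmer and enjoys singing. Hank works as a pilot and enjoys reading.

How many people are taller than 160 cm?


Taller than 160: 3

3


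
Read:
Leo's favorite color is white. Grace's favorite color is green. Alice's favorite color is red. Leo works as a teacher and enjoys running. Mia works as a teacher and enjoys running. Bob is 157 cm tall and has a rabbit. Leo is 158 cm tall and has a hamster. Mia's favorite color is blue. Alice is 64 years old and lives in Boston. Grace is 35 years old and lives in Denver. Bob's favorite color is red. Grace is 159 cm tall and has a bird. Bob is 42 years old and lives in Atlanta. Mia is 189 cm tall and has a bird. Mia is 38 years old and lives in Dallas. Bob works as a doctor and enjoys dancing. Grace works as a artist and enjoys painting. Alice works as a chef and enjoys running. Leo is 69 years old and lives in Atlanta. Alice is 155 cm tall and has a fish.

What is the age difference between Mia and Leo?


|38 - 69| = 31

31


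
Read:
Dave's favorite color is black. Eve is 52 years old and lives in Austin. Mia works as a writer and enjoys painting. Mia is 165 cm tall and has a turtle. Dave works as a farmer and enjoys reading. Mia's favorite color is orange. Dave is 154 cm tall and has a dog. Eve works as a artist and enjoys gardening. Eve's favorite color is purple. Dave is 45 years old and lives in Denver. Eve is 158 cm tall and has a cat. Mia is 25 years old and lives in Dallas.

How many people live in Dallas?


Count in Dallas: 1

1


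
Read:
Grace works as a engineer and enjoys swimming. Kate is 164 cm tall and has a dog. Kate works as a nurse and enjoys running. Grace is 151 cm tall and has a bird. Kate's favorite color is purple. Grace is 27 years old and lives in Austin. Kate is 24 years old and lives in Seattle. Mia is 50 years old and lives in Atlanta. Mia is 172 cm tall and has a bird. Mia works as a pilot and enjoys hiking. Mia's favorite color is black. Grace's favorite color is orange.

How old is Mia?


Mia is 50 years old

50


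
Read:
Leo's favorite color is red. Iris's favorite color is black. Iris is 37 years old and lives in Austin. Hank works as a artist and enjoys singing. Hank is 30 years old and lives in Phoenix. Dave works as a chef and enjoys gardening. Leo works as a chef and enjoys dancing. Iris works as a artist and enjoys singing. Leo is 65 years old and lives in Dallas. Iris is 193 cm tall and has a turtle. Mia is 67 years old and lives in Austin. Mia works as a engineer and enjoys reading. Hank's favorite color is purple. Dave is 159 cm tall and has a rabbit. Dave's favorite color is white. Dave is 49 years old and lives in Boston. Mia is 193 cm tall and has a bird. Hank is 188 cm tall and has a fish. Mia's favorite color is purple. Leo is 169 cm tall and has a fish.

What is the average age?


Sum=248, n=5, avg=49.6

49.6


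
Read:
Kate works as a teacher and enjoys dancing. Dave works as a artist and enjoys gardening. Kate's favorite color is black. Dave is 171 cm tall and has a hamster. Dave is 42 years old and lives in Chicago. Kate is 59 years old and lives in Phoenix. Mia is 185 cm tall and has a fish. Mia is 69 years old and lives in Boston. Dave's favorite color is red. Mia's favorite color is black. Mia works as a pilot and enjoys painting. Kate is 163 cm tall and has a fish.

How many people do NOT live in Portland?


Not in Portland: 3

3


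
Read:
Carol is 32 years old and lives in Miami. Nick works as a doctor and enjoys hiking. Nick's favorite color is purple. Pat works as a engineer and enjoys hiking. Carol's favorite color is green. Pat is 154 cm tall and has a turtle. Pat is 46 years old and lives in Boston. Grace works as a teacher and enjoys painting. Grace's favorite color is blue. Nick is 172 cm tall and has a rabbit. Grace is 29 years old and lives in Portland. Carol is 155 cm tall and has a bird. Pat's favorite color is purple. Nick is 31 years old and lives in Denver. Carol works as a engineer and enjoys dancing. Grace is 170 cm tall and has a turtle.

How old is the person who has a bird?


Person with bird is Carol, age 32

32


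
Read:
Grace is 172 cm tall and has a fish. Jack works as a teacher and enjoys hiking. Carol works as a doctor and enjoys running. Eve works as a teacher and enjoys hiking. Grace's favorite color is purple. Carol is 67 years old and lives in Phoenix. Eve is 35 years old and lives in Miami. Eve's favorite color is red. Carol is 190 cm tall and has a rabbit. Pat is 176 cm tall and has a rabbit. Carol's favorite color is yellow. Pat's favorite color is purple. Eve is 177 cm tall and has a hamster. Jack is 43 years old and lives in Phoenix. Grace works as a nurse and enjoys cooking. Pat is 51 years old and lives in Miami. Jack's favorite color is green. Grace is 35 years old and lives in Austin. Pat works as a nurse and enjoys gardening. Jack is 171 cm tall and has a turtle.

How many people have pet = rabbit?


Count: 2

2


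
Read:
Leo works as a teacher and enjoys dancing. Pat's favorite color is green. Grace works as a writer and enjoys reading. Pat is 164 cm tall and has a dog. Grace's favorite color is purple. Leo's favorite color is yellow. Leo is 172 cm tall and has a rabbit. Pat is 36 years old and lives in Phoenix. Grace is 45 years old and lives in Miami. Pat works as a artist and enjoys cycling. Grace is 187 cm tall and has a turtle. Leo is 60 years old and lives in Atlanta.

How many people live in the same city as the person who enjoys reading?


Person with hobby reading is Grace, city Miami. Count = 1

1


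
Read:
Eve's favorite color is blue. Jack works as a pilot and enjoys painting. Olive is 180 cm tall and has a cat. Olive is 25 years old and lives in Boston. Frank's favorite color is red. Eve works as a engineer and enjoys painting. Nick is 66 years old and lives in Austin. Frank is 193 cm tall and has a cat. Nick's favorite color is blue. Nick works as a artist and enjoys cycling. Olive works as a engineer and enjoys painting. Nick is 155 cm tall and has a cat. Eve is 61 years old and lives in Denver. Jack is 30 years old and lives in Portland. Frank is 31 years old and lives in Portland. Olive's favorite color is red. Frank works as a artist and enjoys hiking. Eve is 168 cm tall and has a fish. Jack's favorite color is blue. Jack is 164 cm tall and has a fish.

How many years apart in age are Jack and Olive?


30 vs 25, diff = 5

5


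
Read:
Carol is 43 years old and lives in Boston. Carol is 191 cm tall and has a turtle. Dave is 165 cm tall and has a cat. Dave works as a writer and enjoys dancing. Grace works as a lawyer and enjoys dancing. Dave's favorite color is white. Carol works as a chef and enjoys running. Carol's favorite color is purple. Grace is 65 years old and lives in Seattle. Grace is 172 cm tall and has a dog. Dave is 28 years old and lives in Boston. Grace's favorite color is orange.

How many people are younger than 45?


Filter: 2

2


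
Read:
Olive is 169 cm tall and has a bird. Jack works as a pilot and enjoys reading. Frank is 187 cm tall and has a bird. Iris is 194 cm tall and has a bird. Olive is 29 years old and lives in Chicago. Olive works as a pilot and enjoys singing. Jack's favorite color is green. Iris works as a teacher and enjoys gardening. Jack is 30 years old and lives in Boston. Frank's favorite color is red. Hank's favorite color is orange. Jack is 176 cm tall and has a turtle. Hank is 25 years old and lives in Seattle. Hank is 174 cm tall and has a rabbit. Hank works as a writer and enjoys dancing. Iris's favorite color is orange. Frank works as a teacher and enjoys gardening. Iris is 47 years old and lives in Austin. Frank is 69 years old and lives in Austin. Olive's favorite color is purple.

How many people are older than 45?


Filter: 2

2


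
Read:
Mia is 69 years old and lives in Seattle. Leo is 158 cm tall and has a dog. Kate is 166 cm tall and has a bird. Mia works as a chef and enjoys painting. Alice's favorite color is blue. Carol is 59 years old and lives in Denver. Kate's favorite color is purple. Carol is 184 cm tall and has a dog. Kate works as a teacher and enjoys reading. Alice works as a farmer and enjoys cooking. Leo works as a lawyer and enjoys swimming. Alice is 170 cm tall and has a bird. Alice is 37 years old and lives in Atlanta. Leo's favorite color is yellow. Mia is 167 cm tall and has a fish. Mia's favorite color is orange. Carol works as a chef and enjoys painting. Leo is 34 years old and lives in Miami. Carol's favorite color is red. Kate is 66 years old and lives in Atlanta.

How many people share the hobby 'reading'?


Count: 1

1


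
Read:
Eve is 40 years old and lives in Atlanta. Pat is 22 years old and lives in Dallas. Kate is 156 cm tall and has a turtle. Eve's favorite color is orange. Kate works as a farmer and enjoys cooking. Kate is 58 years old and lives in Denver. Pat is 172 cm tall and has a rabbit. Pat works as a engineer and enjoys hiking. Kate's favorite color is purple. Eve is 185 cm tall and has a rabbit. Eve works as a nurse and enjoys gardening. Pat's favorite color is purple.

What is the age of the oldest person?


Oldest: Kate at 58

58


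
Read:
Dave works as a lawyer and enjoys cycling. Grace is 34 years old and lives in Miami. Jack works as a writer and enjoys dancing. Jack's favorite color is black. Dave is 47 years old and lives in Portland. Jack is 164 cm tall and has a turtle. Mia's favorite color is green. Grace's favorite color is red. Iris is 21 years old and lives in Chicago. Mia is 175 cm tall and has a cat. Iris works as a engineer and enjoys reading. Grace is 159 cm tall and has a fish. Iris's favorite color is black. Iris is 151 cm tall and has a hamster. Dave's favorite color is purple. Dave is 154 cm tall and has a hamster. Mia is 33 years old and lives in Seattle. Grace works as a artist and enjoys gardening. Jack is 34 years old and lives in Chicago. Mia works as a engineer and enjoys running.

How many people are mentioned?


People: Jack, Dave, Grace, Iris, Mia. Count = 5

5


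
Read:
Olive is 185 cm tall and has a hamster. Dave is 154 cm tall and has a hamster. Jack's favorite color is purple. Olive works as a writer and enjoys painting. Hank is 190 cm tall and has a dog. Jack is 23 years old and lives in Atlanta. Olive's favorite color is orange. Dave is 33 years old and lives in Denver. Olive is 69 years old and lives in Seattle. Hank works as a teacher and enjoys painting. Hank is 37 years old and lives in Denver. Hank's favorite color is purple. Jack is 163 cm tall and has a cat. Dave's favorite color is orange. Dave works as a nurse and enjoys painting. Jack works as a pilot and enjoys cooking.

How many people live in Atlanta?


Count in Atlanta: 1

1


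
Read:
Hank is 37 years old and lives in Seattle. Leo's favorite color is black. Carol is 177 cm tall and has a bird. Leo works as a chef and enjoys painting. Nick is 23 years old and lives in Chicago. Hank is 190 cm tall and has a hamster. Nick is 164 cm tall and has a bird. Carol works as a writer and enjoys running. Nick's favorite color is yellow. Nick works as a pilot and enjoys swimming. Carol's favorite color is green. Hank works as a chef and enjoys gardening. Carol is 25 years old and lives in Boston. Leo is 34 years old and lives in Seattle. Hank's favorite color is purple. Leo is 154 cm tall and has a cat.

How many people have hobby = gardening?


Count: 1

1


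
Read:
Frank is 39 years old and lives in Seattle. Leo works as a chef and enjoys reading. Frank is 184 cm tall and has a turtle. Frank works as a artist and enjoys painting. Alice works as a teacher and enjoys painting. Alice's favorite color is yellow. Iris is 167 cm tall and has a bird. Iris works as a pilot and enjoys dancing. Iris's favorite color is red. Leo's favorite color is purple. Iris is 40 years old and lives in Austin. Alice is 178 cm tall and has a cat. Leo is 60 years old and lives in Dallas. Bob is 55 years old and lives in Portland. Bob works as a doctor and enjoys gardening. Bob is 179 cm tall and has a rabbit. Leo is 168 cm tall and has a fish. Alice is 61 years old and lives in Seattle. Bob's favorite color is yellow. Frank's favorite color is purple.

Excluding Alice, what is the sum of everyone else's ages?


Sum (excluding Alice): 194

194


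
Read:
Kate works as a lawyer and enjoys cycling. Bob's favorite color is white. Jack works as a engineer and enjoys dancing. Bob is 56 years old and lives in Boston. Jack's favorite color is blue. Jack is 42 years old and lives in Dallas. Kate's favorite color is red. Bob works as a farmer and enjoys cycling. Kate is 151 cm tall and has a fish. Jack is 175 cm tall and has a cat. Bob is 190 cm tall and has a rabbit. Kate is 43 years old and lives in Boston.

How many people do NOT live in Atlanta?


Not in Atlanta: 3

3


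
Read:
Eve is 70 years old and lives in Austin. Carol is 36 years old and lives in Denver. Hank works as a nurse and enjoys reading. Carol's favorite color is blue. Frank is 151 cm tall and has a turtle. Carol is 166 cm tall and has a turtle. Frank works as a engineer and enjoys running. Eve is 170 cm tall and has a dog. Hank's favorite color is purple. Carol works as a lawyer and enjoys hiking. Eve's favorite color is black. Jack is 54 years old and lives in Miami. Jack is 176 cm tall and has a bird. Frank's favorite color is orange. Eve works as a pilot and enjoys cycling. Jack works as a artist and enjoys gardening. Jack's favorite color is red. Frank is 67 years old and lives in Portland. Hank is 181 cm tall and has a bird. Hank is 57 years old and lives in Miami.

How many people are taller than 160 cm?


Taller than 160: 4

4


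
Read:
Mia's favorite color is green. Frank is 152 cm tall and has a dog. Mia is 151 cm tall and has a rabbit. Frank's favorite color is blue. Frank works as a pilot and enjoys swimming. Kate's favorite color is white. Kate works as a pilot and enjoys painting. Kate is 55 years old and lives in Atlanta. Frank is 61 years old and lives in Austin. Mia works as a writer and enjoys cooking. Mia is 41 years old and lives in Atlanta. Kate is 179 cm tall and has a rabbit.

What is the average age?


Sum=157, n=3, avg=52.33

52.33


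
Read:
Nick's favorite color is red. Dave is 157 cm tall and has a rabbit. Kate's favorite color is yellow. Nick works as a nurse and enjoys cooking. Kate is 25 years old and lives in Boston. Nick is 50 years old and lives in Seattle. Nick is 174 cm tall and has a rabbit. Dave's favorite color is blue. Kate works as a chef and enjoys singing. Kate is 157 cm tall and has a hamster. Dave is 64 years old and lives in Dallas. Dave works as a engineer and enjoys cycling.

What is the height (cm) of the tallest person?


Tallest: Nick at 174 cm

174


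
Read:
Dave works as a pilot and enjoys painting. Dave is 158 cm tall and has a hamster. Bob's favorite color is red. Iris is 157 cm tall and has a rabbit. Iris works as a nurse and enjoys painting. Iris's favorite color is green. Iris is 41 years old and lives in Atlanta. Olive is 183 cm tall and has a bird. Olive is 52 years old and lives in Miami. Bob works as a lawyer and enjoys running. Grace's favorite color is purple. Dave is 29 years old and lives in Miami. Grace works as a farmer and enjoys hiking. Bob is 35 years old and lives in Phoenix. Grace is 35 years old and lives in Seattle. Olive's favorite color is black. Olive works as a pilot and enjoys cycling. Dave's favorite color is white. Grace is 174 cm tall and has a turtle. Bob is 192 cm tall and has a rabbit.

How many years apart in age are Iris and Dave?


41 vs 29, diff = 12

12


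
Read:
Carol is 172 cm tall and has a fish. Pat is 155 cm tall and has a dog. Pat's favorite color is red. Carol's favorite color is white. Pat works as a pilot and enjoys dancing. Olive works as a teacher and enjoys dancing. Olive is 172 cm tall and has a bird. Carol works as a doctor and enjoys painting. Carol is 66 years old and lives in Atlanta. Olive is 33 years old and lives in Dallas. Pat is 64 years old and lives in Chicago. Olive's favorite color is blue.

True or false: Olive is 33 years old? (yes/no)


Olive is actually 33. yes

yes


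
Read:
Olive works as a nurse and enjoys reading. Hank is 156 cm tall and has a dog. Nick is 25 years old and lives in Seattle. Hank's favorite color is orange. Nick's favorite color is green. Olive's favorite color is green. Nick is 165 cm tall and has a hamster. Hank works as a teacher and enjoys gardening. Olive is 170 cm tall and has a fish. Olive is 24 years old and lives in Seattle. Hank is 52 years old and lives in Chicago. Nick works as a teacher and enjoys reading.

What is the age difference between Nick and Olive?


|25 - 24| = 1

1


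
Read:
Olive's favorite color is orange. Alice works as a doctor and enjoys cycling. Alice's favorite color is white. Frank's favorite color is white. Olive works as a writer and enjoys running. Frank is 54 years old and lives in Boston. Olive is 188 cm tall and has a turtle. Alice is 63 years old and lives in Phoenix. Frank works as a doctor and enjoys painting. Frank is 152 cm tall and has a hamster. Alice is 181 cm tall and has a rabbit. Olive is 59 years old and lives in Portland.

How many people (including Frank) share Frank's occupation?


Frank is a doctor. Count = 2

2


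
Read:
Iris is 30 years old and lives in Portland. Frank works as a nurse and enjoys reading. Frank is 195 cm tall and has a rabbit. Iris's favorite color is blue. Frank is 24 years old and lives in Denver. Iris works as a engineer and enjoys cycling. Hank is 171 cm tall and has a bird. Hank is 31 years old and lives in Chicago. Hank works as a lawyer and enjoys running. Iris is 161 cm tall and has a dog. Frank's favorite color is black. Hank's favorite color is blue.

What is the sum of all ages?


24+30+31 = 85

85


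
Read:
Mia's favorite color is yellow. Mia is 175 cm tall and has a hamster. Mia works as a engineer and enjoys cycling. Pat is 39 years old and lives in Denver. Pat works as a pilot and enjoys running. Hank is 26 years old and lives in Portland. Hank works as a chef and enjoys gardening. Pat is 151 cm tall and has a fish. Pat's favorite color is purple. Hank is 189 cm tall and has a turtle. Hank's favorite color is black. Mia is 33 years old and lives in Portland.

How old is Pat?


Pat is 39 years old

39


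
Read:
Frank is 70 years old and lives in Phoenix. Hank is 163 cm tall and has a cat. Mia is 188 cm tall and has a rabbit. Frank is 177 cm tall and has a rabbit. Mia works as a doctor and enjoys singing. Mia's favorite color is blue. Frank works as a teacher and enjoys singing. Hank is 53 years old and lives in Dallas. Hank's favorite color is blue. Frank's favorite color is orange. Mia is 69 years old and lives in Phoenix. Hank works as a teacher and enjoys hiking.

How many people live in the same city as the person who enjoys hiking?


Person with hobby hiking is Hank, city Dallas. Count = 1

1


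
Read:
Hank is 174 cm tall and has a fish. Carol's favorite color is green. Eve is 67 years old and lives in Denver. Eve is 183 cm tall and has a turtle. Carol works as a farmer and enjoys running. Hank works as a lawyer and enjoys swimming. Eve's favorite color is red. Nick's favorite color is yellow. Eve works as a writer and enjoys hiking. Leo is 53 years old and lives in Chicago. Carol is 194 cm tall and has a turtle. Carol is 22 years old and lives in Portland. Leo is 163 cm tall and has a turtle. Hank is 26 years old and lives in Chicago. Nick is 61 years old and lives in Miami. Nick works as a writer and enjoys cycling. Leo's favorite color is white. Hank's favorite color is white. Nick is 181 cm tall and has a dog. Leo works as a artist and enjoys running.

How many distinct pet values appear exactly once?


Unique pet values: 2

2


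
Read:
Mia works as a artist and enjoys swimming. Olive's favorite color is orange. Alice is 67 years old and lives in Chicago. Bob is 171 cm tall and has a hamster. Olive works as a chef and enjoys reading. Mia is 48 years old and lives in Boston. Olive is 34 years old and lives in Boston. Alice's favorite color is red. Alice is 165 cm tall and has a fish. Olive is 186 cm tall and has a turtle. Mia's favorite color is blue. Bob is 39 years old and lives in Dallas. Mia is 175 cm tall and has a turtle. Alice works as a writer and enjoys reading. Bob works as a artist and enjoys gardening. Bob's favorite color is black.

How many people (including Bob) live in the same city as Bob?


Bob lives in Dallas. Count = 1

1


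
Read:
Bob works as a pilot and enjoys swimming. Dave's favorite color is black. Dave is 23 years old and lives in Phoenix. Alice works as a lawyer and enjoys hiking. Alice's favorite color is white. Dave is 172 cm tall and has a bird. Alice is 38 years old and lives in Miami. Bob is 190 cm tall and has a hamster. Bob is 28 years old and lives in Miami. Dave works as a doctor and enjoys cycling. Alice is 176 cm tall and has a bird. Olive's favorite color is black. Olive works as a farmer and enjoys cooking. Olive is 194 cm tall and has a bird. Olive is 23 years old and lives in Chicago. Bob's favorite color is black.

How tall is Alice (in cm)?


Alice is 176 cm tall

176


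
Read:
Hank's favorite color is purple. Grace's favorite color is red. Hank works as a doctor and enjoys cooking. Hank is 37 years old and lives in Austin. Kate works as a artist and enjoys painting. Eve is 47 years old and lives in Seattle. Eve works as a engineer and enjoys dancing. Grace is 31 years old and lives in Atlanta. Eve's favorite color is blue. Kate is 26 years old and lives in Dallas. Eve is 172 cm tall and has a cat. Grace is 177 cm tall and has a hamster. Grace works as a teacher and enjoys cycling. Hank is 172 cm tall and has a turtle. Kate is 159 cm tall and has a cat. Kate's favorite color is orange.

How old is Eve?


Eve is 47 years old

47


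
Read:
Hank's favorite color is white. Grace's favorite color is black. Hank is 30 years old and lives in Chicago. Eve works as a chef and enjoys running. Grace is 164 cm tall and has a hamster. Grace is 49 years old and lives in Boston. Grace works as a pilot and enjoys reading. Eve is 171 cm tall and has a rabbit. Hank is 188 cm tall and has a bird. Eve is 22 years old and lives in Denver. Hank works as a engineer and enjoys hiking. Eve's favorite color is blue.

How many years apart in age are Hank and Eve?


30 vs 22, diff = 8

8


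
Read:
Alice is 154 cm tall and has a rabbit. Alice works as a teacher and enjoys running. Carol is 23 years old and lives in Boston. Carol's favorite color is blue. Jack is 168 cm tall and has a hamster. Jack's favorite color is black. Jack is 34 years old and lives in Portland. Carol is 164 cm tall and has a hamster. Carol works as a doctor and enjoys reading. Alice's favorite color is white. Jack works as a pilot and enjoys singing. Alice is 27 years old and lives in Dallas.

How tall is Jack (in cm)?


Jack is 168 cm tall

168


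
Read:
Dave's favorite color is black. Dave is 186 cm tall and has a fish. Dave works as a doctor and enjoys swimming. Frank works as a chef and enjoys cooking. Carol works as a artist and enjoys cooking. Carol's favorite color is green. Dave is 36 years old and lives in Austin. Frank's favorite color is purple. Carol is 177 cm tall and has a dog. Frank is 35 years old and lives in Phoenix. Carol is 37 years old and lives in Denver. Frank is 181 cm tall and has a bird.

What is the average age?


Sum=108, n=3, avg=36

36


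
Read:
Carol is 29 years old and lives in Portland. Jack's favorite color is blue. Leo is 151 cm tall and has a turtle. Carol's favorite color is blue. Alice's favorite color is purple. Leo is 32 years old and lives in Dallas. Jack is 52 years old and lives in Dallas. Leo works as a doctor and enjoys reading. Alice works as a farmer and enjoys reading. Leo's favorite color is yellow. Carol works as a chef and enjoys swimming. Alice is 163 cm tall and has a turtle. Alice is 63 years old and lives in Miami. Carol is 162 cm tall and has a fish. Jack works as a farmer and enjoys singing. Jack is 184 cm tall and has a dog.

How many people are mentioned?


People: Carol, Jack, Leo, Alice. Count = 4

4


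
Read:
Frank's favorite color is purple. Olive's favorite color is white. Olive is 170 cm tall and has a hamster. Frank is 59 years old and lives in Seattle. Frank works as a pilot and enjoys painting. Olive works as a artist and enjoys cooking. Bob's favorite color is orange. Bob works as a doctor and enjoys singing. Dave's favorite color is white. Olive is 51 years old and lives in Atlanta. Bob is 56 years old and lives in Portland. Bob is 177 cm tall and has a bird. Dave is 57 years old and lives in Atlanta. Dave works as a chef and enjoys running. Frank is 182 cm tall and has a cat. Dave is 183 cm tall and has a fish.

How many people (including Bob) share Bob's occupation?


Bob is a doctor. Count = 1

1


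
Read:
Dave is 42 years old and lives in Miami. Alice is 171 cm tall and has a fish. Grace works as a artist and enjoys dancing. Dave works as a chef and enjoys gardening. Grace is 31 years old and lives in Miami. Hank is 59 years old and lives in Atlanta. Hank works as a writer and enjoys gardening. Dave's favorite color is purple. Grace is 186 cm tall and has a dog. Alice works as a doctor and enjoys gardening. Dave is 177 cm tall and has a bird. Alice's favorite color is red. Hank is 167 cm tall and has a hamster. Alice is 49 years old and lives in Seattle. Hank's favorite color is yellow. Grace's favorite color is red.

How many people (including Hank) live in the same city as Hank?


Hank lives in Atlanta. Count = 1

1


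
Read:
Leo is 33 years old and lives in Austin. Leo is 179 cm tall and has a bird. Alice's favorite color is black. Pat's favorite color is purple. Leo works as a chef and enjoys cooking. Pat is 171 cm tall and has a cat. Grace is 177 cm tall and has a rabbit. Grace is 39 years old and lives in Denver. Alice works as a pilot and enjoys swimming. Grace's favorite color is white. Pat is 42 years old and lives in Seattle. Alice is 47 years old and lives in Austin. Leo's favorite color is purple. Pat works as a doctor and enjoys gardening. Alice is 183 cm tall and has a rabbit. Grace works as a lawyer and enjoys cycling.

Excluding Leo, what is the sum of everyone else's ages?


Sum (excluding Leo): 128

128


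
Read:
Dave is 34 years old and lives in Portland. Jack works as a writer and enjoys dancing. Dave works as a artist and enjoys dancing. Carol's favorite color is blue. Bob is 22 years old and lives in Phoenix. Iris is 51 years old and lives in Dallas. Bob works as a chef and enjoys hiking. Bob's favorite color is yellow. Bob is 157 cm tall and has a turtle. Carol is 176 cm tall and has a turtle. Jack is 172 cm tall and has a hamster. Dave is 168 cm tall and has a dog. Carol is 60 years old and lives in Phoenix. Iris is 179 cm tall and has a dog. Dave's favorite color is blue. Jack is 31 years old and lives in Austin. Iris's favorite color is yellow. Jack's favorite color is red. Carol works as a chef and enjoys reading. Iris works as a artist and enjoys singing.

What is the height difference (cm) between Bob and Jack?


|157 - 172| = 15

15


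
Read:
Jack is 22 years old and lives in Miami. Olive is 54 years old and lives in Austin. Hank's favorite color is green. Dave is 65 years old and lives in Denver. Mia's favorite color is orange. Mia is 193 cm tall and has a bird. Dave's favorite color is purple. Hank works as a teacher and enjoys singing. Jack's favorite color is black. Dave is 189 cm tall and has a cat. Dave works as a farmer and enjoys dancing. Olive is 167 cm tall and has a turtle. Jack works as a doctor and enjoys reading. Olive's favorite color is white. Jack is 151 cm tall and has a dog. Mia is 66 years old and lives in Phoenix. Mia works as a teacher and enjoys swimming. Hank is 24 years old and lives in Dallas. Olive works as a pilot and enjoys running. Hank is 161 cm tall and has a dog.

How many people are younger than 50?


Filter: 2

2


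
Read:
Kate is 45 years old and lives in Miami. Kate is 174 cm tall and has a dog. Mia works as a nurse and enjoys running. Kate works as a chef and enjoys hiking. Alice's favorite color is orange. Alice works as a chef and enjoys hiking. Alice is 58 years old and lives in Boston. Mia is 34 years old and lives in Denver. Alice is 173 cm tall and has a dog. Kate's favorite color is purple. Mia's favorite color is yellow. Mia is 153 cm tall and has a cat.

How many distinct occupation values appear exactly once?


Unique occupation values: 1

1


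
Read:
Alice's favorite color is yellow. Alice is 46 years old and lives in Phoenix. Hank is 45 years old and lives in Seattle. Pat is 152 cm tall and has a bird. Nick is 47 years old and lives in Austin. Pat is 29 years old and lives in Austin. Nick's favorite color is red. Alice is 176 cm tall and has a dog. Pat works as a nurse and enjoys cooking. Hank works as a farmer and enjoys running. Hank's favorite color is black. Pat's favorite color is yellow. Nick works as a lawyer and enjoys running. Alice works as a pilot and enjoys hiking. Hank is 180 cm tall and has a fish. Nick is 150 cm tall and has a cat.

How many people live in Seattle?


Count in Seattle: 1

1


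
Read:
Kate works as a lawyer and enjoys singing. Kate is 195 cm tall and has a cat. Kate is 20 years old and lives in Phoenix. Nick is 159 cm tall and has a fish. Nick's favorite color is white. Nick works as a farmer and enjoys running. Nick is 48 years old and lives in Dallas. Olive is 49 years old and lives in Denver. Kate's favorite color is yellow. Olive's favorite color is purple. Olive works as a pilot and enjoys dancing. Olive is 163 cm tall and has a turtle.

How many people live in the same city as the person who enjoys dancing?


Person with hobby dancing is Olive, city Denver. Count = 1

1


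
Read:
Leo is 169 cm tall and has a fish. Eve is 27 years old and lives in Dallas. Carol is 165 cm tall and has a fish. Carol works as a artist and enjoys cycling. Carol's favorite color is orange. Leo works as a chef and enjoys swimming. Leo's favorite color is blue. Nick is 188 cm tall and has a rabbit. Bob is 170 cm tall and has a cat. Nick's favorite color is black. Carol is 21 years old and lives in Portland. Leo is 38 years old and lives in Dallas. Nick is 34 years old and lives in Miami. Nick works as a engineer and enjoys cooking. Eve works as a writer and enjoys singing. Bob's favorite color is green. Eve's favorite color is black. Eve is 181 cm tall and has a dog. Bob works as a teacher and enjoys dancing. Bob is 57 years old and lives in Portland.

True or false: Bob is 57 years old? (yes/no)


Bob is actually 57. yes

yes


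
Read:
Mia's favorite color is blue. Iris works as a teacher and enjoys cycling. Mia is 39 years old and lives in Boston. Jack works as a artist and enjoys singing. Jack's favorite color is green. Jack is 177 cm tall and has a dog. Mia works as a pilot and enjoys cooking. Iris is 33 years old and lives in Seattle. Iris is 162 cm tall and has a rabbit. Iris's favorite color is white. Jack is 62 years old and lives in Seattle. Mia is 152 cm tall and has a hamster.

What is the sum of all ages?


33+62+39 = 134

134


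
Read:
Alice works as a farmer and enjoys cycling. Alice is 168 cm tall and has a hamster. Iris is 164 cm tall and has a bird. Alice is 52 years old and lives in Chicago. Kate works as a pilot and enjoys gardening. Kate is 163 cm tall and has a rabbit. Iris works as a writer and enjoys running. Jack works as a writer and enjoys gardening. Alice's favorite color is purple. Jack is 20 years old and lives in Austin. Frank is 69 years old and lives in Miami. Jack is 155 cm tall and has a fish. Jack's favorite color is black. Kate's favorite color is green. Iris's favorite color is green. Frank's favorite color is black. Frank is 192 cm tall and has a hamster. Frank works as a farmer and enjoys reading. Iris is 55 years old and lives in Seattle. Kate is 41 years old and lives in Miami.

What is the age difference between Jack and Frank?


|20 - 69| = 49

49


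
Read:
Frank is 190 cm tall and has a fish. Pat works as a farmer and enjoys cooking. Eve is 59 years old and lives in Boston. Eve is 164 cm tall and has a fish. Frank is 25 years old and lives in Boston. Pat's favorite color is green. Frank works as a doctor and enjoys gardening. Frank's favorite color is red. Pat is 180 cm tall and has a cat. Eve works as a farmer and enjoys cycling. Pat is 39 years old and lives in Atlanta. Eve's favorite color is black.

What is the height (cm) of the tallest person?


Tallest: Frank at 190 cm

190


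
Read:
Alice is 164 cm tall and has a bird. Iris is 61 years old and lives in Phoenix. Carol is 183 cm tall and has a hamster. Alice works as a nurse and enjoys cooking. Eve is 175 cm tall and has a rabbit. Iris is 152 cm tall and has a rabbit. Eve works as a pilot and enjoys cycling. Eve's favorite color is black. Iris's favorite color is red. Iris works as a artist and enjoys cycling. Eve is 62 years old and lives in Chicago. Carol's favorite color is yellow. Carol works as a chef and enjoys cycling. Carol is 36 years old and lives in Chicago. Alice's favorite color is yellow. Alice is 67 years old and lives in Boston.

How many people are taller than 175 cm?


Taller than 175: 1

1


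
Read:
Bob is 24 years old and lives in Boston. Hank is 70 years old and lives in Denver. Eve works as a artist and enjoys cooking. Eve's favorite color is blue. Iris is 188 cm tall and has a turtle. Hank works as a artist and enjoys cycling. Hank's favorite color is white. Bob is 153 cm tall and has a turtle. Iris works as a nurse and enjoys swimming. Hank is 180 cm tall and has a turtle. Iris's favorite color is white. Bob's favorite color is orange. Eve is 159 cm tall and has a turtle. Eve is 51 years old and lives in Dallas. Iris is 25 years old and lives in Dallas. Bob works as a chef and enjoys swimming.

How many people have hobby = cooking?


Count: 1

1


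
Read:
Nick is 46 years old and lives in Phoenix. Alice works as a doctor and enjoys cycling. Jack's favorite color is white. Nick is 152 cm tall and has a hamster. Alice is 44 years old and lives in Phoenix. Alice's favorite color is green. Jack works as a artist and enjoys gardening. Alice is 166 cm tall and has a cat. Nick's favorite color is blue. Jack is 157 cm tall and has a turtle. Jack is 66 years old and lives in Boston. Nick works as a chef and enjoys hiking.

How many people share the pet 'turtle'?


Count: 1

1


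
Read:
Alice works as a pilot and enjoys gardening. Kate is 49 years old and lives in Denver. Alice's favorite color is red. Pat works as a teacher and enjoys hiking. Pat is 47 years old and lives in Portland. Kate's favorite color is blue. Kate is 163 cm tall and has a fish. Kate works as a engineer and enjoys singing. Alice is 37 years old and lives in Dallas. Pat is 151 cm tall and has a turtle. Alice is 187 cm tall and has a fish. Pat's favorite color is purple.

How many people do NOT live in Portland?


Not in Portland: 2

2


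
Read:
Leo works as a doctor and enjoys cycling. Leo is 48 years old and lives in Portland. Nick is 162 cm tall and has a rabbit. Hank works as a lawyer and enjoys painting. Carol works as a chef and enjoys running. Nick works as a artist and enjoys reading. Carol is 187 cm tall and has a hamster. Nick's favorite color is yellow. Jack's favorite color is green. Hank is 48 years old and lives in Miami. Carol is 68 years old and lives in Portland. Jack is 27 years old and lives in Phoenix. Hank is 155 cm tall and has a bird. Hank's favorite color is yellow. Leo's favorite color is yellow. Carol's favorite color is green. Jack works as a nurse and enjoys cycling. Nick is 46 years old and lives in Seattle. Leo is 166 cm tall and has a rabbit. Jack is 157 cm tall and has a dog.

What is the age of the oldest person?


Oldest: Carol at 68

68


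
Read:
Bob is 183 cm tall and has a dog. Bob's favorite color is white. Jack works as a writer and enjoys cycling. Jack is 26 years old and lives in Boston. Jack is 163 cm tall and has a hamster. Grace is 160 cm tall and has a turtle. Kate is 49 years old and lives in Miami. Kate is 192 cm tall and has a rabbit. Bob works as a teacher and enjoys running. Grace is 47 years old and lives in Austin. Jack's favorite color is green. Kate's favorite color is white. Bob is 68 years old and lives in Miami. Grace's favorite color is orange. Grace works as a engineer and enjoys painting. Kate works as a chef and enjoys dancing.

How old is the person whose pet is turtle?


Person with pet=turtle is Grace, age 47

47


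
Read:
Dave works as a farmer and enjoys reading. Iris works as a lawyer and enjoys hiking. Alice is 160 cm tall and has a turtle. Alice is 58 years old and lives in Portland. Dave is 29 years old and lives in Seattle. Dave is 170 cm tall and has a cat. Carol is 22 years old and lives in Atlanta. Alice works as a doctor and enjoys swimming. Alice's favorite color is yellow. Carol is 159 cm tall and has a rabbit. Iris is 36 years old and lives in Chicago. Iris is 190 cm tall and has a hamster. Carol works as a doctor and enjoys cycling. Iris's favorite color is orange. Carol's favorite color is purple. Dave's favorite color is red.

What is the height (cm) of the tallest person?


Tallest: Iris at 190 cm

190
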